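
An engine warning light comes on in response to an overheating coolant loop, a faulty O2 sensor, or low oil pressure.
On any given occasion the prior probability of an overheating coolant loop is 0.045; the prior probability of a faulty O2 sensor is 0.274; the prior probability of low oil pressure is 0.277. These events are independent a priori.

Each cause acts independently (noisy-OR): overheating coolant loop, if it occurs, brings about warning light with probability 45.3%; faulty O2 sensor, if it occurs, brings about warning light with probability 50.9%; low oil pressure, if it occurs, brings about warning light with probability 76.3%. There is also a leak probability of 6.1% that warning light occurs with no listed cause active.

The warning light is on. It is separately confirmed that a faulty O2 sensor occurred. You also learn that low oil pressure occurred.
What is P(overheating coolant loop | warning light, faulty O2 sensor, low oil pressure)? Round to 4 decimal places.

Under noisy-OR, P(warning light | causes) = 1 − (1−0.061)·∏(1−qᵢ) over the active causes.
P(warning light | faulty O2 sensor, low oil pressure) = 0.890731*0.955 + 0.94023*0.045 = 0.850648 + 0.042310 = 0.892958
The overheating coolant loop-present share is 0.94023*0.045 = 0.042310.
So P(overheating coolant loop | warning light, faulty O2 sensor, low oil pressure) = 0.042310/0.892958 ≈ 0.0474.

P(overheating coolant loop | warning light, faulty O2 sensor, low oil pressure) ≈ 0.0474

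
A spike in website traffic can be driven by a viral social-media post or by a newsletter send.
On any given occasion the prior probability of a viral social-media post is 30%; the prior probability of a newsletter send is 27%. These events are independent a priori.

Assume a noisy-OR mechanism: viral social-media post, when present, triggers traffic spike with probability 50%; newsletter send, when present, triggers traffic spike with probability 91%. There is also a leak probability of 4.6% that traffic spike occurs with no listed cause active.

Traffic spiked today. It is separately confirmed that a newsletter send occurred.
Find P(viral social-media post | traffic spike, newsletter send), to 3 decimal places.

P(viral social-media post | traffic spike, newsletter send) ≈ 0.310

Under noisy-OR, P(traffic spike | causes) = 1 − (1−0.046)·∏(1−qᵢ) over the active causes.
P(traffic spike | newsletter send) = 0.91414·0.7 + 0.95707·0.3 = 0.639898 + 0.287121 = 0.927019
Restricting to configurations with viral social-media post present: 0.95707·0.3 = 0.287121.
So P(viral social-media post | traffic spike, newsletter send) = 0.287121/0.927019 ≈ 0.310.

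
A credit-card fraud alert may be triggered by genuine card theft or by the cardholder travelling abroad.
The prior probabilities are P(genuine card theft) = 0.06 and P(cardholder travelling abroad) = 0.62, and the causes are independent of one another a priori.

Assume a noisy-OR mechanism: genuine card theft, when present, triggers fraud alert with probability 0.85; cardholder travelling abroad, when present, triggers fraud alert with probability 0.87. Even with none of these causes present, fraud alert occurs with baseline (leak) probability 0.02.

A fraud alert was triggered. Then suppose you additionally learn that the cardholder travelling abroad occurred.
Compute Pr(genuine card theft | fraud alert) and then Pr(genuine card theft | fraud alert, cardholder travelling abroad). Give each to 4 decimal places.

Pr(genuine card theft | fraud alert) ≈ 0.0979; Pr(genuine card theft | fraud alert, cardholder travelling abroad) ≈ 0.0669

Under noisy-OR, P(fraud alert | causes) = 1 − (1−0.02)·∏(1−qᵢ) over the active causes.
By total probability over the 4 (genuine card theft, cardholder travelling abroad) configurations:
  P(fraud alert) = 0.02×0.94×0.38 + 0.8726×0.94×0.62 + 0.853×0.06×0.38 + 0.98089×0.06×0.62
        = 0.007144 + 0.508551 + 0.019448 + 0.036489 = 0.571632
The terms with genuine card theft present sum to 0.055937, so
  P(genuine card theft | fraud alert) = 0.055937 / 0.571632 ≈ 0.0979

Now also conditioning on cardholder travelling abroad=true:
For the numerator, keep only genuine card theft=true terms: 0.98089·0.06 = 0.058853
The normalizing constant is 0.8726·0.94 + 0.98089·0.06 = 0.879097
P(genuine card theft | fraud alert, cardholder travelling abroad) = 0.058853/0.879097 ≈ 0.0669
The drop from 0.0979 to 0.0669 is the explaining-away (discounting) effect.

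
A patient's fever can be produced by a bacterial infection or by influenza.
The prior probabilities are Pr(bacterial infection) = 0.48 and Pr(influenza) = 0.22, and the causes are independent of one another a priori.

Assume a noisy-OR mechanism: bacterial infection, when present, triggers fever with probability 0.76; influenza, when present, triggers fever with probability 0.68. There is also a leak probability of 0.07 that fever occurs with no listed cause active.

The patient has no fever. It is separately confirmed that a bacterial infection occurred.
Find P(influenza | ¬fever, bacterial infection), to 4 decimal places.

Under noisy-OR, P(fever | causes) = 1 − (1−0.07)·∏(1−qᵢ) over the active causes.
Sum P(¬fever|·) weighted by the priors over both values of influenza:
  P(¬fever | bacterial infection) = 0.2232*0.78 + 0.071424*0.22
        = 0.174096 + 0.015713 = 0.189809
The terms with influenza present sum to 0.015713, so
  P(influenza | ¬fever, bacterial infection) = 0.015713 / 0.189809 ≈ 0.0828

P(influenza | ¬fever, bacterial infection) ≈ 0.0828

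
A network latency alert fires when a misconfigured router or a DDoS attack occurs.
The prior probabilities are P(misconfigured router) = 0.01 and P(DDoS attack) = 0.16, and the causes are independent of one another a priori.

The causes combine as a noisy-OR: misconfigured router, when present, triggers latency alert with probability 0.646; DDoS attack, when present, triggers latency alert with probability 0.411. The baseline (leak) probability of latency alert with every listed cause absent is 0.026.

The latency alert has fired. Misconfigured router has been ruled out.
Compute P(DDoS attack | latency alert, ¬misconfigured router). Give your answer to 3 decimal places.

P(DDoS attack | latency alert, ¬misconfigured router) ≈ 0.757

Under noisy-OR, P(latency alert | causes) = 1 − (1−0.026)·∏(1−qᵢ) over the active causes.
Enumerate both values of DDoS attack and weight by the priors:
  P(latency alert | ¬misconfigured router) = 0.026·0.84 + 0.426314·0.16
        = 0.021840 + 0.068210 = 0.090050
Configurations with DDoS attack contribute 0.068210, so
  P(DDoS attack | latency alert, ¬misconfigured router) = 0.068210 / 0.090050 ≈ 0.757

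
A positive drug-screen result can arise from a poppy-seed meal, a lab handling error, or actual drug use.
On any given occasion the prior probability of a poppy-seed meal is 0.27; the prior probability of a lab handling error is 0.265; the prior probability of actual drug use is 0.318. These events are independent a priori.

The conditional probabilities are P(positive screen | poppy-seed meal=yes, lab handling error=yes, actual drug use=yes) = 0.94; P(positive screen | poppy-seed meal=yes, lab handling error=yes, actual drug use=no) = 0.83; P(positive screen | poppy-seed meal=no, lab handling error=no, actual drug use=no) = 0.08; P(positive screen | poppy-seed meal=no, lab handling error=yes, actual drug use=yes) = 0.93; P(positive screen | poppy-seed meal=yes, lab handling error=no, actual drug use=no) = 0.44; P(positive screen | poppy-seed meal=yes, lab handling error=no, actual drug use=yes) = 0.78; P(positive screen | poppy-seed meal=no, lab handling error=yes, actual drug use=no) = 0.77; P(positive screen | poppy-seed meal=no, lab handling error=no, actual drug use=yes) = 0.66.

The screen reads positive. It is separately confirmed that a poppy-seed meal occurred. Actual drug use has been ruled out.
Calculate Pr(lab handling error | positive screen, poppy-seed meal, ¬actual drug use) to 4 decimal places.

By total probability over both values of lab handling error:
  P(positive screen | poppy-seed meal, ¬actual drug use) = 0.44*0.735 + 0.83*0.265
        = 0.323400 + 0.219950 = 0.543350
Configurations with lab handling error contribute 0.219950, so
  P(lab handling error | positive screen, poppy-seed meal, ¬actual drug use) = 0.219950 / 0.543350 ≈ 0.4048

Pr(lab handling error | positive screen, poppy-seed meal, ¬actual drug use) ≈ 0.4048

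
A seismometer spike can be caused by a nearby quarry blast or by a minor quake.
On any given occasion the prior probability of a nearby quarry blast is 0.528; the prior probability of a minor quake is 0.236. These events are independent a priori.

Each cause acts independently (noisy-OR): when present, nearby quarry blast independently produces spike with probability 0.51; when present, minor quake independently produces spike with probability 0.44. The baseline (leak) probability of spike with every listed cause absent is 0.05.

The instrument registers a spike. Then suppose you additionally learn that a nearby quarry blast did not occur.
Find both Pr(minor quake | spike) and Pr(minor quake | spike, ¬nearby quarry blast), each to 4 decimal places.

Under noisy-OR, P(spike | causes) = 1 − (1−0.05)·∏(1−qᵢ) over the active causes.
Numerator (weight on configurations with minor quake): 0.052131 + 0.092125 = 0.144256
The normalizing constant is 0.05×0.472×0.764 + 0.468×0.472×0.236 + 0.5345×0.528×0.764 + 0.73932×0.528×0.236 = 0.377899
Posterior = 0.144256 / 0.377899 ≈ 0.3817

Now condition on the additional information:
For the numerator, keep only minor quake=true terms: 0.468·0.236 = 0.110448
Normalizer over all consistent configurations: 0.05·0.764 + 0.468·0.236 = 0.148648
Posterior = 0.110448 / 0.148648 ≈ 0.7430
Ruling out nearby quarry blast raises the posterior on minor quake — the flip side of explaining away.

Pr(minor quake | spike) ≈ 0.3817; Pr(minor quake | spike, ¬nearby quarry blast) ≈ 0.7430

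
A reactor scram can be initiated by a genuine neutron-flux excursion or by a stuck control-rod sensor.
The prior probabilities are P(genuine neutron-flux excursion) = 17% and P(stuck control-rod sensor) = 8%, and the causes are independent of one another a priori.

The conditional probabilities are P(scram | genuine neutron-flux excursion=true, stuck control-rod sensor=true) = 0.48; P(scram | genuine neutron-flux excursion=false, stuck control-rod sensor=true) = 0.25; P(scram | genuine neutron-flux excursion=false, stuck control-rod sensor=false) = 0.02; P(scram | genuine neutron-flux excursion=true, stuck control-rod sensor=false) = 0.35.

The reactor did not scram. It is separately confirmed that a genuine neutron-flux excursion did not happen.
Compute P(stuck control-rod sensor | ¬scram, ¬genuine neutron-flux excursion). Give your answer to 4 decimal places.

Numerator (weight on configurations with stuck control-rod sensor): 0.75*0.08 = 0.060000
Normalizer over all consistent configurations: 0.98*0.92 + 0.75*0.08 = 0.961600
P(stuck control-rod sensor | ¬scram, ¬genuine neutron-flux excursion) = 0.060000/0.961600 ≈ 0.0624

P(stuck control-rod sensor | ¬scram, ¬genuine neutron-flux excursion) ≈ 0.0624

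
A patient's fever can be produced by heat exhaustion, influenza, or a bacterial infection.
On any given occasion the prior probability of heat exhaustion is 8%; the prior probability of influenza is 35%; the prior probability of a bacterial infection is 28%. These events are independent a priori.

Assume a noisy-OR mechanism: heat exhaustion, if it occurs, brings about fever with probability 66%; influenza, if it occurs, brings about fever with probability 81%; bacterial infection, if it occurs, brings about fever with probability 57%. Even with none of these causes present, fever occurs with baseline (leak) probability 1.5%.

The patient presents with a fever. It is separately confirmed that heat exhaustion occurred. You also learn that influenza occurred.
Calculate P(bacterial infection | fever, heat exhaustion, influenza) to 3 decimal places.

P(bacterial infection | fever, heat exhaustion, influenza) ≈ 0.288

Under noisy-OR, P(fever | causes) = 1 − (1−0.015)·∏(1−qᵢ) over the active causes.
By total probability over both values of bacterial infection:
  P(fever | heat exhaustion, influenza) = 0.936369*0.72 + 0.972639*0.28
        = 0.674186 + 0.272339 = 0.946525
The terms with bacterial infection present sum to 0.272339, so
  P(bacterial infection | fever, heat exhaustion, influenza) = 0.272339 / 0.946525 ≈ 0.288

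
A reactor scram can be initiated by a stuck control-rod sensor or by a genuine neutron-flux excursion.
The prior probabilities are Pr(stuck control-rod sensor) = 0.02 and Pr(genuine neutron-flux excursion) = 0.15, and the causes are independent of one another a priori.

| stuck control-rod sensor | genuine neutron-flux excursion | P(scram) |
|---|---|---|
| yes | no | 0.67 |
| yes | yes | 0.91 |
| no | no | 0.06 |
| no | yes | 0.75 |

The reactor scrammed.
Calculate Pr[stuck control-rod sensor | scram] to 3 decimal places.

By total probability over the 4 (stuck control-rod sensor, genuine neutron-flux excursion) configurations:
  P(scram) = 0.06×0.98×0.85 + 0.75×0.98×0.15 + 0.67×0.02×0.85 + 0.91×0.02×0.15
        = 0.049980 + 0.110250 + 0.011390 + 0.002730 = 0.174350
The terms with stuck control-rod sensor present sum to 0.014120, so
  P(stuck control-rod sensor | scram) = 0.014120 / 0.174350 ≈ 0.081

Pr[stuck control-rod sensor | scram] ≈ 0.081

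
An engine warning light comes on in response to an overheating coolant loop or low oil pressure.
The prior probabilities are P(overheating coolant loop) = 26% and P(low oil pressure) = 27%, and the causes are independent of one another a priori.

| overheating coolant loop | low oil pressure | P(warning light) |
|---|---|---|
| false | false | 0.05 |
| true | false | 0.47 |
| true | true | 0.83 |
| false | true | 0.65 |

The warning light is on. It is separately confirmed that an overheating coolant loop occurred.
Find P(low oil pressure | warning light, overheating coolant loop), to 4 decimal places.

Enumerate both values of low oil pressure and weight by the priors:
  P(warning light | overheating coolant loop) = 0.47×0.73 + 0.83×0.27
        = 0.343100 + 0.224100 = 0.567200
Configurations with low oil pressure contribute 0.224100, so
  P(low oil pressure | warning light, overheating coolant loop) = 0.224100 / 0.567200 ≈ 0.3951

P(low oil pressure | warning light, overheating coolant loop) ≈ 0.3951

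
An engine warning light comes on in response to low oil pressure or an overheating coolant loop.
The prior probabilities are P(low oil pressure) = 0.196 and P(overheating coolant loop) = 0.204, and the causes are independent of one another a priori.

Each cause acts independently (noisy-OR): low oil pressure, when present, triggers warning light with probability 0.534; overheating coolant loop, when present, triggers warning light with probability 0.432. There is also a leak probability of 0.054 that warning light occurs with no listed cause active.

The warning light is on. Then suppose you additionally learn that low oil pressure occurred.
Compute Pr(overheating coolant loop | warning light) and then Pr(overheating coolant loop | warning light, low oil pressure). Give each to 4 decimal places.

Under noisy-OR, P(warning light | causes) = 1 − (1−0.054)·∏(1−qᵢ) over the active causes.
By total probability over the 4 (low oil pressure, overheating coolant loop) configurations:
  P(warning light) = 0.054·0.804·0.796 + 0.462672·0.804·0.204 + 0.559164·0.196·0.796 + 0.749605·0.196·0.204
        = 0.034559 + 0.075886 + 0.087239 + 0.029972 = 0.227656
The terms with overheating coolant loop present sum to 0.105858, so
  P(overheating coolant loop | warning light) = 0.105858 / 0.227656 ≈ 0.4650

With the extra evidence:
P(warning light | low oil pressure) = 0.559164*0.796 + 0.749605*0.204 = 0.445095 + 0.152919 = 0.598014
The overheating coolant loop-present share is 0.749605*0.204 = 0.152919.
P(overheating coolant loop | warning light, low oil pressure) = 0.152919 / 0.598014 ≈ 0.2557

Pr(overheating coolant loop | warning light) ≈ 0.4650; Pr(overheating coolant loop | warning light, low oil pressure) ≈ 0.2557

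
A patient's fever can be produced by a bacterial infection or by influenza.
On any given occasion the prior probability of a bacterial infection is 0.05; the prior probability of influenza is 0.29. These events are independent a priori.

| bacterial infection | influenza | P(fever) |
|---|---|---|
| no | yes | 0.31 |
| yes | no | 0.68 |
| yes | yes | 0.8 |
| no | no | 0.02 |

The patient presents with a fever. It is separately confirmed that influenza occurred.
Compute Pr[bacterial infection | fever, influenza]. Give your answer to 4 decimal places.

Sum P(fever|·) weighted by the priors over both values of bacterial infection:
  P(fever | influenza) = 0.31*0.95 + 0.8*0.05
        = 0.294500 + 0.040000 = 0.334500
The terms with bacterial infection present sum to 0.040000, so
  P(bacterial infection | fever, influenza) = 0.040000 / 0.334500 ≈ 0.1196

Pr[bacterial infection | fever, influenza] ≈ 0.1196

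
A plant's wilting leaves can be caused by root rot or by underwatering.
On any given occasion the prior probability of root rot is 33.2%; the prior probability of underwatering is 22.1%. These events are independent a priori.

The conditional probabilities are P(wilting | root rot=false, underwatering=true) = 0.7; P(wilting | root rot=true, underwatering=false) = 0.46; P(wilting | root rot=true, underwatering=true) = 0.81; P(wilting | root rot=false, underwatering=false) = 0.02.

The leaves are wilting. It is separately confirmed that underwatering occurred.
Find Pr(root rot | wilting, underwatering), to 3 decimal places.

Weight on root rot=true, given the evidence: 0.81×0.332 = 0.268920
Normalizer over all consistent configurations: 0.7×0.668 + 0.81×0.332 = 0.736520
Posterior = 0.268920 / 0.736520 ≈ 0.365

Pr(root rot | wilting, underwatering) ≈ 0.365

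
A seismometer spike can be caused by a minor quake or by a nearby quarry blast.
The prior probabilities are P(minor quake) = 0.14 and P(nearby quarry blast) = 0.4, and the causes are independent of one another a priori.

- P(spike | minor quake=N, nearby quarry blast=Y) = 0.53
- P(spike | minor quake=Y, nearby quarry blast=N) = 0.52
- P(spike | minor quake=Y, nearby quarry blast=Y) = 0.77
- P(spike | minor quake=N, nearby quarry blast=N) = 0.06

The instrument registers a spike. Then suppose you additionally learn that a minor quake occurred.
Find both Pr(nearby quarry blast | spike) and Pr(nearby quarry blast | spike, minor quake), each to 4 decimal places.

P(spike) = 0.06*0.86*0.6 + 0.53*0.86*0.4 + 0.52*0.14*0.6 + 0.77*0.14*0.4 = 0.030960 + 0.182320 + 0.043680 + 0.043120 = 0.300080
Restricting to configurations with nearby quarry blast present: 0.182320 + 0.043120 = 0.225440.
So P(nearby quarry blast | spike) = 0.225440/0.300080 ≈ 0.7513.

With the extra evidence:
P(spike | minor quake) = 0.52·0.6 + 0.77·0.4 = 0.312000 + 0.308000 = 0.620000
The nearby quarry blast-present share is 0.77·0.4 = 0.308000.
Hence the posterior is 0.308000/0.620000 ≈ 0.4968.

Pr(nearby quarry blast | spike) ≈ 0.7513; Pr(nearby quarry blast | spike, minor quake) ≈ 0.4968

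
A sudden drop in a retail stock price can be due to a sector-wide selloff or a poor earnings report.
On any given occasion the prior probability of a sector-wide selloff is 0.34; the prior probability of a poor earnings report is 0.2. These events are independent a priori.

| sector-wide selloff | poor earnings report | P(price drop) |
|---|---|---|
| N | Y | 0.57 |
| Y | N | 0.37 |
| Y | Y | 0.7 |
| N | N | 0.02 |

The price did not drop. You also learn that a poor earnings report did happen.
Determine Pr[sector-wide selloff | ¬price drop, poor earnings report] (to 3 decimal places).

Pr[sector-wide selloff | ¬price drop, poor earnings report] ≈ 0.264

Sum P(¬price drop|·) weighted by the priors over both values of sector-wide selloff:
  P(¬price drop | poor earnings report) = 0.43·0.66 + 0.3·0.34
        = 0.283800 + 0.102000 = 0.385800
The terms with sector-wide selloff present sum to 0.102000, so
  P(sector-wide selloff | ¬price drop, poor earnings report) = 0.102000 / 0.385800 ≈ 0.264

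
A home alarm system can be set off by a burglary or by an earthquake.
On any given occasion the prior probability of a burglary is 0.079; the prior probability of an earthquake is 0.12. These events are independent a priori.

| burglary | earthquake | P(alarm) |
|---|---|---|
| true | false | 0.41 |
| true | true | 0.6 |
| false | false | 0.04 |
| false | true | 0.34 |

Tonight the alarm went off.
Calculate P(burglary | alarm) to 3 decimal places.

By total probability over the 4 (burglary, earthquake) configurations:
  P(alarm) = 0.04·0.921·0.88 + 0.34·0.921·0.12 + 0.41·0.079·0.88 + 0.6·0.079·0.12
        = 0.032419 + 0.037577 + 0.028503 + 0.005688 = 0.104187
Keeping only the burglary-present terms gives 0.034191, so
  P(burglary | alarm) = 0.034191 / 0.104187 ≈ 0.328

P(burglary | alarm) ≈ 0.328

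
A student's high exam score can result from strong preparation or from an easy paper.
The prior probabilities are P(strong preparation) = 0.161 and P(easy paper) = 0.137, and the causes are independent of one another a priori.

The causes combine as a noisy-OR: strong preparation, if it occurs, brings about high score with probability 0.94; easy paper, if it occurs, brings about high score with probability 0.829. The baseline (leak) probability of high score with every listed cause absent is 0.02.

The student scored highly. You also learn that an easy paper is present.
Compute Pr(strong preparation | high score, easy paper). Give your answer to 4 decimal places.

Under noisy-OR, P(high score | causes) = 1 − (1−0.02)·∏(1−qᵢ) over the active causes.
P(high score | easy paper) = 0.83242*0.839 + 0.989945*0.161 = 0.698400 + 0.159381 = 0.857781
Restricting to configurations with strong preparation present: 0.989945*0.161 = 0.159381.
So P(strong preparation | high score, easy paper) = 0.159381/0.857781 ≈ 0.1858.

Pr(strong preparation | high score, easy paper) ≈ 0.1858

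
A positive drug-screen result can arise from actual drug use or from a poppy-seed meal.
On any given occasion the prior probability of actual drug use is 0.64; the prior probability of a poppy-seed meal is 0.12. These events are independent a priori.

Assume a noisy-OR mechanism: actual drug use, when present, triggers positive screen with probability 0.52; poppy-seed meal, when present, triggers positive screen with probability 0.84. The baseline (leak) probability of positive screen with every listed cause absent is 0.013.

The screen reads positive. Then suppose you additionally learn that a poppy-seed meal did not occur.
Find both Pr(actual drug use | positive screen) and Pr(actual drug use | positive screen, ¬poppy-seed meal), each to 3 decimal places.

Pr(actual drug use | positive screen) ≈ 0.901; Pr(actual drug use | positive screen, ¬poppy-seed meal) ≈ 0.986

Under noisy-OR, P(positive screen | causes) = 1 − (1−0.013)·∏(1−qᵢ) over the active causes.
P(positive screen) = 0.013·0.36·0.88 + 0.84208·0.36·0.12 + 0.52624·0.64·0.88 + 0.924198·0.64·0.12 = 0.004118 + 0.036378 + 0.296378 + 0.070978 = 0.407852
The actual drug use-present share is 0.296378 + 0.070978 = 0.367356.
P(actual drug use | positive screen) = 0.367356 / 0.407852 ≈ 0.901

Now condition on the additional information:
By total probability over both values of actual drug use:
  P(positive screen | ¬poppy-seed meal) = 0.013*0.36 + 0.52624*0.64
        = 0.004680 + 0.336794 = 0.341474
Keeping only the actual drug use-present terms gives 0.336794, so
  P(actual drug use | positive screen, ¬poppy-seed meal) = 0.336794 / 0.341474 ≈ 0.986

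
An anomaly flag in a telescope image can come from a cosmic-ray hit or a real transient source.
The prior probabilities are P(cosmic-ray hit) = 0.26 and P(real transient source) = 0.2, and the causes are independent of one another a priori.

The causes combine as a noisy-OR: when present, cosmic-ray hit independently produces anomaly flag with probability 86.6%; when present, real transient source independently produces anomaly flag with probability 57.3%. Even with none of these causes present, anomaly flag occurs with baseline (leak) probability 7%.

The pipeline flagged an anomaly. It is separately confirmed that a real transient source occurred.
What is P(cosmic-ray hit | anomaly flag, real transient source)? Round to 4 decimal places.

P(cosmic-ray hit | anomaly flag, real transient source) ≈ 0.3556

Under noisy-OR, P(anomaly flag | causes) = 1 − (1−0.07)·∏(1−qᵢ) over the active causes.
P(anomaly flag | real transient source) = 0.60289×0.74 + 0.946787×0.26 = 0.446139 + 0.246165 = 0.692304
Restricting to configurations with cosmic-ray hit present: 0.946787×0.26 = 0.246165.
P(cosmic-ray hit | anomaly flag, real transient source) = 0.246165 / 0.692304 ≈ 0.3556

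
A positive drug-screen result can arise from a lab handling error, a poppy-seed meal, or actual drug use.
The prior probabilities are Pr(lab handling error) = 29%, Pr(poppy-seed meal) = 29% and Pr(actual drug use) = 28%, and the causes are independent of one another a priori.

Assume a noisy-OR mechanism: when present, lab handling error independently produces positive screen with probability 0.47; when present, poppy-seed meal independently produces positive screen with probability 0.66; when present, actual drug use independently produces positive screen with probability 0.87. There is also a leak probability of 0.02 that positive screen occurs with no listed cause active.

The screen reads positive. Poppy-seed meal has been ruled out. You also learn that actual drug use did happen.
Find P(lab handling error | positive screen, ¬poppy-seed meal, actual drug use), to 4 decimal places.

P(lab handling error | positive screen, ¬poppy-seed meal, actual drug use) ≈ 0.3039

Under noisy-OR, P(positive screen | causes) = 1 − (1−0.02)·∏(1−qᵢ) over the active causes.
Enumerate both values of lab handling error and weight by the priors:
  P(positive screen | ¬poppy-seed meal, actual drug use) = 0.8726×0.71 + 0.932478×0.29
        = 0.619546 + 0.270419 = 0.889965
Keeping only the lab handling error-present terms gives 0.270419, so
  P(lab handling error | positive screen, ¬poppy-seed meal, actual drug use) = 0.270419 / 0.889965 ≈ 0.3039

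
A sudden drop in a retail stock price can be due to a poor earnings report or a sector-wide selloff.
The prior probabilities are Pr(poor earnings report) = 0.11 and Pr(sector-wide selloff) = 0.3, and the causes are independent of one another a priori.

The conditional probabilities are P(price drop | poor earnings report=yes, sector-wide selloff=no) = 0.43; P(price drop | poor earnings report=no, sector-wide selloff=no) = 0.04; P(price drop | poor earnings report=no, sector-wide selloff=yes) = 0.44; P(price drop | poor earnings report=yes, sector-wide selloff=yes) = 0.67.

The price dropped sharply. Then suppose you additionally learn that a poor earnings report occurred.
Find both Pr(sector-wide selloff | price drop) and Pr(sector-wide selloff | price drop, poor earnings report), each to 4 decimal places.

Pr(sector-wide selloff | price drop) ≈ 0.7064; Pr(sector-wide selloff | price drop, poor earnings report) ≈ 0.4004

For the numerator, keep only sector-wide selloff=true terms: 0.117480 + 0.022110 = 0.139590
Normalizer over all consistent configurations: 0.04·0.89·0.7 + 0.44·0.89·0.3 + 0.43·0.11·0.7 + 0.67·0.11·0.3 = 0.197620
Posterior = 0.139590 / 0.197620 ≈ 0.7064

Now also conditioning on poor earnings report=true:
Weight on sector-wide selloff=true, given the evidence: 0.67×0.3 = 0.201000
The normalizing constant is 0.43×0.7 + 0.67×0.3 = 0.502000
P(sector-wide selloff | price drop, poor earnings report) = 0.201000/0.502000 ≈ 0.4004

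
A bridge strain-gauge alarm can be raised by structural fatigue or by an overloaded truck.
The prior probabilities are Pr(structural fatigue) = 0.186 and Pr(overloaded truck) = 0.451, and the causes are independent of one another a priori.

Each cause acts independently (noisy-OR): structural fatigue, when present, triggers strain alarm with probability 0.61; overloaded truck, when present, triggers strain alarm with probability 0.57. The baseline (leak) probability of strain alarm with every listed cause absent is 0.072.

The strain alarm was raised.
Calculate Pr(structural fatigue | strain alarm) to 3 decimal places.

Pr(structural fatigue | strain alarm) ≈ 0.350

Under noisy-OR, P(strain alarm | causes) = 1 − (1−0.072)·∏(1−qᵢ) over the active causes.
P(strain alarm) = 0.072·0.814·0.549 + 0.60096·0.814·0.451 + 0.63808·0.186·0.549 + 0.844374·0.186·0.451 = 0.032176 + 0.220621 + 0.065157 + 0.070831 = 0.388785
Restricting to configurations with structural fatigue present: 0.065157 + 0.070831 = 0.135988.
P(structural fatigue | strain alarm) = 0.135988 / 0.388785 ≈ 0.350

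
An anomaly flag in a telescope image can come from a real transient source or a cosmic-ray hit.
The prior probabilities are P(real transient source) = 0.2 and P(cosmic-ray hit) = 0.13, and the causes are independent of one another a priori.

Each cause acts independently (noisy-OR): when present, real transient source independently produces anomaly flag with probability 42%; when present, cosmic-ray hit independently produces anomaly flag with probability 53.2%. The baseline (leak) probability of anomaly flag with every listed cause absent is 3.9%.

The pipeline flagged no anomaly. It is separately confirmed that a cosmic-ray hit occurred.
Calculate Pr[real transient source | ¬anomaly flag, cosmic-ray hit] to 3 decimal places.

Pr[real transient source | ¬anomaly flag, cosmic-ray hit] ≈ 0.127

Under noisy-OR, P(anomaly flag | causes) = 1 − (1−0.039)·∏(1−qᵢ) over the active causes.
P(¬anomaly flag | cosmic-ray hit) = 0.449748*0.8 + 0.260854*0.2 = 0.359798 + 0.052171 = 0.411969
Of this, 0.052171 comes from 0.260854*0.2 (the real transient source=true cases).
So P(real transient source | ¬anomaly flag, cosmic-ray hit) = 0.052171/0.411969 ≈ 0.127.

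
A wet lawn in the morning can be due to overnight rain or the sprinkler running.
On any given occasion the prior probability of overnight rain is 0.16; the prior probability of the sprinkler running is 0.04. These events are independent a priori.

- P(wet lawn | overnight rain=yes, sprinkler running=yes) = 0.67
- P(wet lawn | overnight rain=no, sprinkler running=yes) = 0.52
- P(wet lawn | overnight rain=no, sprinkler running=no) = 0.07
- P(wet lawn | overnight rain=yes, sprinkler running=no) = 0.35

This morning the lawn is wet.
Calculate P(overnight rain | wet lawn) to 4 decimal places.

P(overnight rain | wet lawn) ≈ 0.4399

P(wet lawn) = 0.07*0.84*0.96 + 0.52*0.84*0.04 + 0.35*0.16*0.96 + 0.67*0.16*0.04 = 0.056448 + 0.017472 + 0.053760 + 0.004288 = 0.131968
The overnight rain-present share is 0.053760 + 0.004288 = 0.058048.
P(overnight rain | wet lawn) = 0.058048 / 0.131968 ≈ 0.4399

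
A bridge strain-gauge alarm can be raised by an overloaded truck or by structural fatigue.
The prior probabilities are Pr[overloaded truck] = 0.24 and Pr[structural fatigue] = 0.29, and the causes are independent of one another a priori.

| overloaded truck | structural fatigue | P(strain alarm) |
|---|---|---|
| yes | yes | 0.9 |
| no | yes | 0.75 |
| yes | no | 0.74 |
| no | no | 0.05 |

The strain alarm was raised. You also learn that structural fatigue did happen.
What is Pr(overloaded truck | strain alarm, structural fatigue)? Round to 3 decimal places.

Pr(overloaded truck | strain alarm, structural fatigue) ≈ 0.275

Sum P(strain alarm|·) weighted by the priors over both values of overloaded truck:
  P(strain alarm | structural fatigue) = 0.75×0.76 + 0.9×0.24
        = 0.570000 + 0.216000 = 0.786000
Configurations with overloaded truck contribute 0.216000, so
  P(overloaded truck | strain alarm, structural fatigue) = 0.216000 / 0.786000 ≈ 0.275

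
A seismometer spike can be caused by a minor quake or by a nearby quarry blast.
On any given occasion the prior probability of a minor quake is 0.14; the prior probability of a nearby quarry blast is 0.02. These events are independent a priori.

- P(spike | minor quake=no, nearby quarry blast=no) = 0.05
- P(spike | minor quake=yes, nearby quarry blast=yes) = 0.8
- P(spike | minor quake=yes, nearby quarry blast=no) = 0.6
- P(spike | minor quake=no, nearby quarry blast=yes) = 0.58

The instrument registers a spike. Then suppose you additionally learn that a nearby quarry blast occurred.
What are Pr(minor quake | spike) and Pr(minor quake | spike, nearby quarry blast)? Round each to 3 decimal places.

Sum P(spike|·) weighted by the priors over the 4 (minor quake, nearby quarry blast) configurations:
  P(spike) = 0.05·0.86·0.98 + 0.58·0.86·0.02 + 0.6·0.14·0.98 + 0.8·0.14·0.02
        = 0.042140 + 0.009976 + 0.082320 + 0.002240 = 0.136676
The terms with minor quake present sum to 0.084560, so
  P(minor quake | spike) = 0.084560 / 0.136676 ≈ 0.619

Now condition on the additional information:
Weight on minor quake=true, given the evidence: 0.8*0.14 = 0.112000
The normalizing constant is 0.58*0.86 + 0.8*0.14 = 0.610800
Posterior = 0.112000 / 0.610800 ≈ 0.183
Conditioning on nearby quarry blast lowers the posterior on minor quake: the classic explaining-away effect in a common-effect structure.

Pr(minor quake | spike) ≈ 0.619; Pr(minor quake | spike, nearby quarry blast) ≈ 0.183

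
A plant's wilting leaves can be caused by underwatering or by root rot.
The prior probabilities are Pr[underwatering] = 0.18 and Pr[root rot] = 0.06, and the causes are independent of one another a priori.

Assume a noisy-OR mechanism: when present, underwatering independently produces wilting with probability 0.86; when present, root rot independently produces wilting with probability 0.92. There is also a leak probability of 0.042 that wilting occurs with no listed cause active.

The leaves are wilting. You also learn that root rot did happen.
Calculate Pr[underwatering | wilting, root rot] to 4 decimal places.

Under noisy-OR, P(wilting | causes) = 1 − (1−0.042)·∏(1−qᵢ) over the active causes.
P(wilting | root rot) = 0.92336·0.82 + 0.98927·0.18 = 0.757155 + 0.178069 = 0.935224
The underwatering-present share is 0.98927·0.18 = 0.178069.
P(underwatering | wilting, root rot) = 0.178069 / 0.935224 ≈ 0.1904

Pr[underwatering | wilting, root rot] ≈ 0.1904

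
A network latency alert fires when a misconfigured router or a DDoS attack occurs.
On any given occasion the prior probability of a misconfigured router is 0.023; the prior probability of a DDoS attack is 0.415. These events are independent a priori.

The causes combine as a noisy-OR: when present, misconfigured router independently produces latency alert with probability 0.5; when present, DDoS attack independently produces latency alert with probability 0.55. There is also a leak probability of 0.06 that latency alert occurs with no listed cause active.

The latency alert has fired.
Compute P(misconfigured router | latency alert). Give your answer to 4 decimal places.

Under noisy-OR, P(latency alert | causes) = 1 − (1−0.06)·∏(1−qᵢ) over the active causes.
P(latency alert) = 0.06*0.977*0.585 + 0.577*0.977*0.415 + 0.53*0.023*0.585 + 0.7885*0.023*0.415 = 0.034293 + 0.233948 + 0.007131 + 0.007526 = 0.282898
Restricting to configurations with misconfigured router present: 0.007131 + 0.007526 = 0.014657.
Hence the posterior is 0.014657/0.282898 ≈ 0.0518.

P(misconfigured router | latency alert) ≈ 0.0518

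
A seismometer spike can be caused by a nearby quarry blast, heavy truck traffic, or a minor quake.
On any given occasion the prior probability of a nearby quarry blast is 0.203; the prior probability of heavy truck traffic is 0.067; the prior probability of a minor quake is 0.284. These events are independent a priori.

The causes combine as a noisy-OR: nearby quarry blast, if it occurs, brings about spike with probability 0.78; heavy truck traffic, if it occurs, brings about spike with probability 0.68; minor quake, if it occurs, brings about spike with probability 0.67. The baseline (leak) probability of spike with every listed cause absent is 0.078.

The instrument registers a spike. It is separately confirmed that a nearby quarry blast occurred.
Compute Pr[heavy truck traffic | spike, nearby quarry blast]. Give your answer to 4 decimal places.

Pr[heavy truck traffic | spike, nearby quarry blast] ≈ 0.0753

Under noisy-OR, P(spike | causes) = 1 − (1−0.078)·∏(1−qᵢ) over the active causes.
P(spike | nearby quarry blast) = 0.79716*0.933*0.716 + 0.933063*0.933*0.284 + 0.935091*0.067*0.716 + 0.97858*0.067*0.284 = 0.532525 + 0.247236 + 0.044858 + 0.018620 = 0.843239
The heavy truck traffic-present share is 0.044858 + 0.018620 = 0.063478.
Hence the posterior is 0.063478/0.843239 ≈ 0.0753.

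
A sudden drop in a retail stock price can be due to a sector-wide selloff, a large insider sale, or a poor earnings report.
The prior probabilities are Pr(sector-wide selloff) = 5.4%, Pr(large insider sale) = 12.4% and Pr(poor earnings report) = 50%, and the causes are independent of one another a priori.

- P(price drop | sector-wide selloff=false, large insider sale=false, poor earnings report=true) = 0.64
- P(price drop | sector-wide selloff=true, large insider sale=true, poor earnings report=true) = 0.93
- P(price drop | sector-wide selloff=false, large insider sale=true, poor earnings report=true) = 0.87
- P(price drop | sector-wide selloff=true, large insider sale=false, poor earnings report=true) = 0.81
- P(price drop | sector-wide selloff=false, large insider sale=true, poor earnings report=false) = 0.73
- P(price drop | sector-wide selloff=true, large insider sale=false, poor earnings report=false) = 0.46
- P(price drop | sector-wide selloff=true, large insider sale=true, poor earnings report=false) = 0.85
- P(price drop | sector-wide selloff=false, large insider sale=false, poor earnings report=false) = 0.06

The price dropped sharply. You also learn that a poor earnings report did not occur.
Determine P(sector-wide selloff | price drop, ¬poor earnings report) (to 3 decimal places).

Numerator (weight on configurations with sector-wide selloff): 0.021760 + 0.005692 = 0.027452
Denominator P(price drop | ¬poor earnings report): 0.06*0.946*0.876 + 0.73*0.946*0.124 + 0.46*0.054*0.876 + 0.85*0.054*0.124 = 0.162806
Posterior = 0.027452 / 0.162806 ≈ 0.169

P(sector-wide selloff | price drop, ¬poor earnings report) ≈ 0.169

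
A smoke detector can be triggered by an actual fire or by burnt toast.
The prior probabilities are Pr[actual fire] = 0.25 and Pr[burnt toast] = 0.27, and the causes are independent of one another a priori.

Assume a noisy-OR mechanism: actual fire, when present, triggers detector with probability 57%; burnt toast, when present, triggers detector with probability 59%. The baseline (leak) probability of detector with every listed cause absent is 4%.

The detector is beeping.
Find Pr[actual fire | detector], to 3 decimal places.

Under noisy-OR, P(detector | causes) = 1 − (1−0.04)·∏(1−qᵢ) over the active causes.
Numerator (weight on configurations with actual fire): 0.107164 + 0.056076 = 0.163240
The normalizing constant is 0.04·0.75·0.73 + 0.6064·0.75·0.27 + 0.5872·0.25·0.73 + 0.830752·0.25·0.27 = 0.307936
Posterior = 0.163240 / 0.307936 ≈ 0.530

Pr[actual fire | detector] ≈ 0.530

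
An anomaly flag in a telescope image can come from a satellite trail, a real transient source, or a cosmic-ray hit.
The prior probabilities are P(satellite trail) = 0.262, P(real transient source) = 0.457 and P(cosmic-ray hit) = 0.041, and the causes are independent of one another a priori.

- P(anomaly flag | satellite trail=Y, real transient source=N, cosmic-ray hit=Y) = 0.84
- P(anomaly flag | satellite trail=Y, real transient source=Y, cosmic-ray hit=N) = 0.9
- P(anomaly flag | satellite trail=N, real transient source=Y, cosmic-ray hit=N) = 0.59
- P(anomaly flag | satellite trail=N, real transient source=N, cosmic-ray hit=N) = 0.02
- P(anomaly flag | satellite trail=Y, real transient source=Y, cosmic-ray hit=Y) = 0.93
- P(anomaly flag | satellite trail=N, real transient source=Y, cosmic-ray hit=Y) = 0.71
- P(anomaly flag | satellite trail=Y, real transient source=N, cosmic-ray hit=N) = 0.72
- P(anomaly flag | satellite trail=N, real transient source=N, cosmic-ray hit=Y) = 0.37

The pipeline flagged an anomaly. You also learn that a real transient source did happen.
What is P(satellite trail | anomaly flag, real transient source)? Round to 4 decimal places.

Sum P(anomaly flag|·) weighted by the priors over the 4 (satellite trail, cosmic-ray hit) configurations:
  P(anomaly flag | real transient source) = 0.59·0.738·0.959 + 0.71·0.738·0.041 + 0.9·0.262·0.959 + 0.93·0.262·0.041
        = 0.417568 + 0.021483 + 0.226132 + 0.009990 = 0.675173
The terms with satellite trail present sum to 0.236122, so
  P(satellite trail | anomaly flag, real transient source) = 0.236122 / 0.675173 ≈ 0.3497

P(satellite trail | anomaly flag, real transient source) ≈ 0.3497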